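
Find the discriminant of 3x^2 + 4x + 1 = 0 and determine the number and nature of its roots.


For ax^2 + bx + c = 0, discriminant D = b^2 - 4ac
Here a = 3, b = 4, c = 1
D = (4)^2 - 4(3)(1) = 16 - 12 = 4

D = 4 > 0 and is a perfect square (sqrt = 2)
The equation has 2 distinct real rational roots.

Discriminant = 4, 2 distinct real rational roots


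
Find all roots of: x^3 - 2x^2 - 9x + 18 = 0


Let p(x) = x^3 - 2x^2 - 9x + 18. By the rational root theorem (leading coefficient 1), any rational root is an integer divisor of 18: try ±1, ±2, ... in turn.
Test x = 1: value = 8 ≠ 0.
Test x = -1: value = 24 ≠ 0.
Test x = 2: value = 0 ✓, so (x - 2) is a factor.
Synthetic division by (x - 2): bring down 1; 1(2) - 2 = 0; 0(2) - 9 = -9; (-9)(2) + 18 = 0 → quotient x^2 - 9, remainder 0.
Solve the quadratic x^2 - 9 = 0: discriminant = 0^2 - 4(1)(-9) = 0 + 36 = 36.
sqrt(36) = 6, so x = (0 ± 6)/2: x = 3 or x = -3.
Collecting all roots found:

x = -3, x = 2, x = 3


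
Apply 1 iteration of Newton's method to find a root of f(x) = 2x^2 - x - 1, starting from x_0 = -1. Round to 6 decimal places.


Newton's method: x_(n+1) = x_n - f(x_n)/f'(x_n)
f(x) = 2x^2 - x - 1
f'(x) = 4x - 1

Iteration 1:
  f(-1.000000) = 2.000000
  f'(-1.000000) = -5.000000
  x_1 = -1.000000 - (2.000000)/(-5.000000) = -0.600000

x_1 = -0.600000


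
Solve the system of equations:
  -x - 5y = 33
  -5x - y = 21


Using Cramer's rule:
Determinant D = (-1)(-1) - (-5)(-5) = 1 - 25 = -24
Dx = (33)(-1) - (21)(-5) = -33 + 105 = 72
Dy = (-1)(21) - (-5)(33) = -21 + 165 = 144
x = Dx/D = 72/-24 = -3
y = Dy/D = 144/-24 = -6

x = -3, y = -6


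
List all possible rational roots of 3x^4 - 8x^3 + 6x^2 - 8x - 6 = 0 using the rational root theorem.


Rational root theorem: possible roots are ±p/q where:
  p divides the constant term (-6): p ∈ {1, 2, 3, 6}
  q divides the leading coefficient (3): q ∈ {1, 3}

All possible rational roots: -6, -3, -2, -1, -2/3, -1/3, 1/3, 2/3, 1, 2, 3, 6

-6, -3, -2, -1, -2/3, -1/3, 1/3, 2/3, 1, 2, 3, 6


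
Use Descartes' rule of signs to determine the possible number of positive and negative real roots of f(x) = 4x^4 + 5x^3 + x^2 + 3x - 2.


Descartes' rule of signs:

For positive roots, count sign changes in f(x) = 4x^4 + 5x^3 + x^2 + 3x - 2:
Signs of coefficients: +, +, +, +, -
Number of sign changes: 1
Possible positive real roots: 1

For negative roots, examine f(-x) = 4x^4 - 5x^3 + x^2 - 3x - 2:
Signs of coefficients: +, -, +, -, -
Number of sign changes: 3
Possible negative real roots: 3, 1

Positive roots: 1; Negative roots: 3 or 1


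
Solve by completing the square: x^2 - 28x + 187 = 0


Start: x^2 - 28x + 187 = 0
Move constant: x^2 - 28x = -187
Half of -28 is -14, squared is 196
Add 196 to both sides: x^2 - 28x + 196 = 9
(x - 14)^2 = 9
x - 14 = ±3
x = 14 + 3 = 17 or x = 14 - 3 = 11

x = 11, x = 17


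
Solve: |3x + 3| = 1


An absolute value equation |expr| = 1 gives two cases:
Case 1: 3x + 3 = 1
  3x = -2, so x = -2/3
Case 2: 3x + 3 = -1
  3x = -4, so x = -4/3

x = -4/3, x = -2/3


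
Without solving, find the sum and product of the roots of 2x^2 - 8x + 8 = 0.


By Vieta's formulas for ax^2 + bx + c = 0:
  Sum of roots = -b/a
  Product of roots = c/a

Here a = 2, b = -8, c = 8
Sum = -(-8)/2 = 4
Product = 8/2 = 4

Sum = 4, Product = 4


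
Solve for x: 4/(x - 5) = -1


Multiply both sides by (x - 5): 4 = -1(x - 5)
Distribute: 4 = -x + 5
-x = 4 - 5 = -1
x = 1

x = 1


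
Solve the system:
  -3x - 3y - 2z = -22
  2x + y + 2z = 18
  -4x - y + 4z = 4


Using Cramer's rule. Expand each determinant along the first row.
D  = (-3)*[1*4 - 2*(-1)] - (-3)*[2*4 - 2*(-4)] + (-2)*[2*(-1) - 1*(-4)]
  = (-3)*(6) - (-3)*(16) + (-2)*(2) = 26
Dx = (-22)*[1*4 - 2*(-1)] - (-3)*[18*4 - 2*4] + (-2)*[18*(-1) - 1*4]
  = (-22)*(6) - (-3)*(64) + (-2)*(-22) = 104
Dy = (-3)*[18*4 - 2*4] - (-22)*[2*4 - 2*(-4)] + (-2)*[2*4 - 18*(-4)]
  = (-3)*(64) - (-22)*(16) + (-2)*(80) = 0
Dz = (-3)*[1*4 - 18*(-1)] - (-3)*[2*4 - 18*(-4)] + (-22)*[2*(-1) - 1*(-4)]
  = (-3)*(22) - (-3)*(80) + (-22)*(2) = 130
x = Dx/D = 104/26 = 4, y = Dy/D = 0/26 = 0, z = Dz/D = 130/26 = 5
Check eq1: (-3)(4) + (-3)(0) + (-2)(5) = -22 = -22 ✓
Check eq2: (2)(4) + (1)(0) + (2)(5) = 18 = 18 ✓
Check eq3: (-4)(4) + (-1)(0) + (4)(5) = 4 = 4 ✓

x = 4, y = 0, z = 5


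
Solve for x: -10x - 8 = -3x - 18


Starting with: -10x - 8 = -3x - 18
Move all x terms to left: (-10 + 3)x = -18 + 8
Simplify: -7x = -10
Divide both sides by -7: x = 10/7

x = 10/7


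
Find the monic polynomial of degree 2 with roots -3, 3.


A monic polynomial with roots -3, 3 is:
p(x) = (x + 3)(x - 3)
After multiplying by (x + 3): x + 3
After multiplying by (x - 3): x^2 - 9

x^2 - 9


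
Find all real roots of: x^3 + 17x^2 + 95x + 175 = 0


Let p(x) = x^3 + 17x^2 + 95x + 175. By the rational root theorem (leading coefficient 1), any rational root is an integer divisor of 175: try ±1, ±2, ... in turn.
Test x = 1: value = 288 ≠ 0.
Test x = -1: value = 96 ≠ 0.
Test x = 5: value = 1200 ≠ 0.
Test x = -5: value = 0 ✓, so (x + 5) is a factor.
Synthetic division by (x + 5): bring down 1; 1(-5) + 17 = 12; 12(-5) + 95 = 35; 35(-5) + 175 = 0 → quotient x^2 + 12x + 35, remainder 0.
Solve the quadratic x^2 + 12x + 35 = 0: discriminant = 12^2 - 4(1)(35) = 144 - 140 = 4.
sqrt(4) = 2, so x = (-12 ± 2)/2: x = -5 or x = -7.

x = -7, x = -5 (multiplicity 2)


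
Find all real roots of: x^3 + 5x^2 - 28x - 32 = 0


Let p(x) = x^3 + 5x^2 - 28x - 32. By the rational root theorem (leading coefficient 1), any rational root is an integer divisor of 32: try ±1, ±2, ... in turn.
Test x = 1: value = -54 ≠ 0.
Test x = -1: value = 0 ✓, so (x + 1) is a factor.
Synthetic division by (x + 1): bring down 1; 1(-1) + 5 = 4; 4(-1) - 28 = -32; (-32)(-1) - 32 = 0 → quotient x^2 + 4x - 32, remainder 0.
Solve the quadratic x^2 + 4x - 32 = 0: discriminant = 4^2 - 4(1)(-32) = 16 + 128 = 144.
sqrt(144) = 12, so x = (-4 ± 12)/2: x = 4 or x = -8.

x = -8, x = -1, x = 4


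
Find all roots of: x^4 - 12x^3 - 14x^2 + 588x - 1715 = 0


Let p(x) = x^4 - 12x^3 - 14x^2 + 588x - 1715. By the rational root theorem (leading coefficient 1), any rational root is an integer divisor of 1715: try ±1, ±2, ... in turn.
Test x = 1: value = -1152 ≠ 0.
Test x = -1: value = -2304 ≠ 0.
Test x = 5: value = 0 ✓, so (x - 5) is a factor.
Synthetic division by (x - 5): bring down 1; 1(5) - 12 = -7; (-7)(5) - 14 = -49; (-49)(5) + 588 = 343; 343(5) - 1715 = 0 → quotient x^3 - 7x^2 - 49x + 343, remainder 0.
Continue with the quotient x^3 - 7x^2 - 49x + 343 (candidates must divide 343).
Test x = 7: value = 0 ✓, so (x - 7) is a factor.
Synthetic division by (x - 7): bring down 1; 1(7) - 7 = 0; 0(7) - 49 = -49; (-49)(7) + 343 = 0 → quotient x^2 - 49, remainder 0.
Solve the quadratic x^2 - 49 = 0: discriminant = 0^2 - 4(1)(-49) = 0 + 196 = 196.
sqrt(196) = 14, so x = (0 ± 14)/2: x = 7 or x = -7.
Collecting all roots found:

x = -7, x = 5, x = 7 (multiplicity 2)


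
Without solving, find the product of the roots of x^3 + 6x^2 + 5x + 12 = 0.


By Vieta's formulas for x^3 + bx^2 + cx + d = 0:
  r1 + r2 + r3 = -b/a = -6
  r1*r2 + r1*r3 + r2*r3 = c/a = 5
  r1*r2*r3 = -d/a = -12


Product = -12


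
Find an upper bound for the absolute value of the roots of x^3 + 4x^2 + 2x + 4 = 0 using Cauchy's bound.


Cauchy's bound: all roots r satisfy |r| <= 1 + max(|a_i/a_n|) for i = 0,...,n-1
where a_n is the leading coefficient.

Coefficients: [1, 4, 2, 4]
Leading coefficient a_n = 1
Ratios |a_i/a_n|: 4, 2, 4
Maximum ratio: 4
Cauchy's bound: |r| <= 1 + 4 = 5

Upper bound = 5


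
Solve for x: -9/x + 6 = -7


Subtract 6 from both sides: -9/x = -13
Multiply both sides by x: -9 = -13 * x
Divide by -13: x = 9/13

x = 9/13


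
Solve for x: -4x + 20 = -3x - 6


Starting with: -4x + 20 = -3x - 6
Move all x terms to left: (-4 + 3)x = -6 - 20
Simplify: -x = -26
Divide both sides by -1: x = 26

x = 26


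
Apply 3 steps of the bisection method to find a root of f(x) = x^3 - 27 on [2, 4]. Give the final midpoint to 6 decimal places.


f(x) = x^3 - 27
f(2) = -19 < 0
f(4) = 37 > 0

Step 1: midpoint = (2.000000 + 4.000000)/2 = 3.000000
  f(3.000000) = 0.000000
  f(mid) = 0, exact root found!

midpoint = 3.000000


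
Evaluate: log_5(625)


We need the exponent such that 5^? = 625
5^4 = 625
Therefore log_5(625) = 4

4


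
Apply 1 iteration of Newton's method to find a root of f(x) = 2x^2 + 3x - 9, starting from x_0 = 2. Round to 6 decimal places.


Newton's method: x_(n+1) = x_n - f(x_n)/f'(x_n)
f(x) = 2x^2 + 3x - 9
f'(x) = 4x + 3

Iteration 1:
  f(2.000000) = 5.000000
  f'(2.000000) = 11.000000
  x_1 = 2.000000 - (5.000000)/(11.000000) = 1.545455

x_1 = 1.545455


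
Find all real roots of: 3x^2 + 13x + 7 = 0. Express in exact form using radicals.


Using the quadratic formula: x = (-b ± sqrt(b^2 - 4ac)) / (2a)
Here a = 3, b = 13, c = 7
Discriminant = b^2 - 4ac = 13^2 - 4(3)(7) = 169 - 84 = 85
Since discriminant = 85 > 0, there are two real roots.
x = (-13 ± sqrt(85)) / 6
Numerically: x ≈ -0.6301 or x ≈ -3.7033

x = (-13 + sqrt(85)) / 6 or x = (-13 - sqrt(85)) / 6


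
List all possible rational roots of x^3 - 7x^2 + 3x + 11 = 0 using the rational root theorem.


Rational root theorem: possible roots are ±p/q where:
  p divides the constant term (11): p ∈ {1, 11}
  q divides the leading coefficient (1): q ∈ {1}

All possible rational roots: -11, -1, 1, 11

-11, -1, 1, 11


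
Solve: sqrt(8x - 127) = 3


Square both sides: 8x - 127 = 3^2 = 9
8x = 9 + 127 = 136
x = 17
Check: sqrt(8*17 - 127) = sqrt(9) = 3 ✓

x = 17


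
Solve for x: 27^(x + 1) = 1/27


Express both sides with the same base.
1/27 = 27^(-1)
Since the bases match, equate exponents: x + 1 = -1
So x = -1 - (1) = -2

x = -2


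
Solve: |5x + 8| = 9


An absolute value equation |expr| = 9 gives two cases:
Case 1: 5x + 8 = 9
  5x = 1, so x = 1/5
Case 2: 5x + 8 = -9
  5x = -17, so x = -17/5

x = -17/5, x = 1/5


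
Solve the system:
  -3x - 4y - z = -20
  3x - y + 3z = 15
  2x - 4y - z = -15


Using Cramer's rule. Expand each determinant along the first row.
D  = (-3)*[(-1)*(-1) - 3*(-4)] - (-4)*[3*(-1) - 3*2] + (-1)*[3*(-4) - (-1)*2]
  = (-3)*(13) - (-4)*(-9) + (-1)*(-10) = -65
Dx = (-20)*[(-1)*(-1) - 3*(-4)] - (-4)*[15*(-1) - 3*(-15)] + (-1)*[15*(-4) - (-1)*(-15)]
  = (-20)*(13) - (-4)*(30) + (-1)*(-75) = -65
Dy = (-3)*[15*(-1) - 3*(-15)] - (-20)*[3*(-1) - 3*2] + (-1)*[3*(-15) - 15*2]
  = (-3)*(30) - (-20)*(-9) + (-1)*(-75) = -195
Dz = (-3)*[(-1)*(-15) - 15*(-4)] - (-4)*[3*(-15) - 15*2] + (-20)*[3*(-4) - (-1)*2]
  = (-3)*(75) - (-4)*(-75) + (-20)*(-10) = -325
x = Dx/D = -65/-65 = 1, y = Dy/D = -195/-65 = 3, z = Dz/D = -325/-65 = 5
Check eq1: (-3)(1) + (-4)(3) + (-1)(5) = -20 = -20 ✓
Check eq2: (3)(1) + (-1)(3) + (3)(5) = 15 = 15 ✓
Check eq3: (2)(1) + (-4)(3) + (-1)(5) = -15 = -15 ✓

x = 1, y = 3, z = 5


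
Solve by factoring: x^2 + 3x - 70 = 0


We need two numbers that multiply to -70 and add to 3.
Those numbers are 10 and -7 (since 10 * (-7) = -70 and 10 + (-7) = 3).
So x^2 + 3x - 70 = (x + 10)(x - 7) = 0
Setting each factor to zero: x = -10 or x = 7

x = -10, x = 7


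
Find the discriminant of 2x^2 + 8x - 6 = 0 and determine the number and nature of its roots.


For ax^2 + bx + c = 0, discriminant D = b^2 - 4ac
Here a = 2, b = 8, c = -6
D = (8)^2 - 4(2)(-6) = 64 + 48 = 112

D = 112 > 0 but not a perfect square
The equation has 2 distinct real irrational roots.

Discriminant = 112, 2 distinct real irrational roots


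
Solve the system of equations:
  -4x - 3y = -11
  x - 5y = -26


Using Cramer's rule:
Determinant D = (-4)(-5) - (1)(-3) = 20 + 3 = 23
Dx = (-11)(-5) - (-26)(-3) = 55 - 78 = -23
Dy = (-4)(-26) - (1)(-11) = 104 + 11 = 115
x = Dx/D = -23/23 = -1
y = Dy/D = 115/23 = 5

x = -1, y = 5


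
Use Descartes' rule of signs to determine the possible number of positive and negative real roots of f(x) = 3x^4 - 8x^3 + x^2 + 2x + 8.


Descartes' rule of signs:

For positive roots, count sign changes in f(x) = 3x^4 - 8x^3 + x^2 + 2x + 8:
Signs of coefficients: +, -, +, +, +
Number of sign changes: 2
Possible positive real roots: 2, 0

For negative roots, examine f(-x) = 3x^4 + 8x^3 + x^2 - 2x + 8:
Signs of coefficients: +, +, +, -, +
Number of sign changes: 2
Possible negative real roots: 2, 0

Positive roots: 2 or 0; Negative roots: 2 or 0


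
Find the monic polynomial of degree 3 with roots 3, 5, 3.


A monic polynomial with roots 3, 5, 3 is:
p(x) = (x - 3)(x - 5)(x - 3)
After multiplying by (x - 3): x - 3
After multiplying by (x - 5): x^2 - 8x + 15
After multiplying by (x - 3): x^3 - 11x^2 + 39x - 45

x^3 - 11x^2 + 39x - 45


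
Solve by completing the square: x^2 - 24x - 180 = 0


Start: x^2 - 24x - 180 = 0
Move constant: x^2 - 24x = 180
Half of -24 is -12, squared is 144
Add 144 to both sides: x^2 - 24x + 144 = 324
(x - 12)^2 = 324
x - 12 = ±18
x = 12 + 18 = 30 or x = 12 - 18 = -6

x = -6, x = 30


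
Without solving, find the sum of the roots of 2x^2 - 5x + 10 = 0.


By Vieta's formulas for ax^2 + bx + c = 0:
  Sum of roots = -b/a
  Product of roots = c/a

Here a = 2, b = -5, c = 10
Sum = -(-5)/2 = 5/2
Product = 10/2 = 5

Sum = 5/2


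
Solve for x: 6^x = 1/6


Express both sides with the same base.
1/6 = 6^(-1)
Since the bases match: x = -1

x = -1


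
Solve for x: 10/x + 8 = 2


Subtract 8 from both sides: 10/x = -6
Multiply both sides by x: 10 = -6 * x
Divide by -6: x = -5/3

x = -5/3


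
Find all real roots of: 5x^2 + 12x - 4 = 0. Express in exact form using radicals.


Using the quadratic formula: x = (-b ± sqrt(b^2 - 4ac)) / (2a)
Here a = 5, b = 12, c = -4
Discriminant = b^2 - 4ac = 12^2 - 4(5)(-4) = 144 + 80 = 224
Since discriminant = 224 > 0, there are two real roots.
x = (-12 ± 4*sqrt(14)) / 10
Simplifying: x = (-6 ± 2*sqrt(14)) / 5
Numerically: x ≈ 0.2967 or x ≈ -2.6967

x = (-6 + 2*sqrt(14)) / 5 or x = (-6 - 2*sqrt(14)) / 5


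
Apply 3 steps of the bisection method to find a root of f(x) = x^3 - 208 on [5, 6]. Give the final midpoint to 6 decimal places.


f(x) = x^3 - 208
f(5) = -83 < 0
f(6) = 8 > 0

Step 1: midpoint = (5.000000 + 6.000000)/2 = 5.500000
  f(5.500000) = -41.625000
  f(mid) < 0, so root is in [5.500000, 6.000000]

Step 2: midpoint = (5.500000 + 6.000000)/2 = 5.750000
  f(5.750000) = -17.890625
  f(mid) < 0, so root is in [5.750000, 6.000000]

Step 3: midpoint = (5.750000 + 6.000000)/2 = 5.875000
  f(5.875000) = -5.220703
  f(mid) < 0, so root is in [5.875000, 6.000000]

midpoint = 5.875000


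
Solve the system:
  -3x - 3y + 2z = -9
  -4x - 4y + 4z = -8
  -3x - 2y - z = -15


Using Cramer's rule. Expand each determinant along the first row.
D  = (-3)*[(-4)*(-1) - 4*(-2)] - (-3)*[(-4)*(-1) - 4*(-3)] + 2*[(-4)*(-2) - (-4)*(-3)]
  = (-3)*(12) - (-3)*(16) + 2*(-4) = 4
Dx = (-9)*[(-4)*(-1) - 4*(-2)] - (-3)*[(-8)*(-1) - 4*(-15)] + 2*[(-8)*(-2) - (-4)*(-15)]
  = (-9)*(12) - (-3)*(68) + 2*(-44) = 8
Dy = (-3)*[(-8)*(-1) - 4*(-15)] - (-9)*[(-4)*(-1) - 4*(-3)] + 2*[(-4)*(-15) - (-8)*(-3)]
  = (-3)*(68) - (-9)*(16) + 2*(36) = 12
Dz = (-3)*[(-4)*(-15) - (-8)*(-2)] - (-3)*[(-4)*(-15) - (-8)*(-3)] + (-9)*[(-4)*(-2) - (-4)*(-3)]
  = (-3)*(44) - (-3)*(36) + (-9)*(-4) = 12
x = Dx/D = 8/4 = 2, y = Dy/D = 12/4 = 3, z = Dz/D = 12/4 = 3
Check eq1: (-3)(2) + (-3)(3) + (2)(3) = -9 = -9 ✓
Check eq2: (-4)(2) + (-4)(3) + (4)(3) = -8 = -8 ✓
Check eq3: (-3)(2) + (-2)(3) + (-1)(3) = -15 = -15 ✓

x = 2, y = 3, z = 3


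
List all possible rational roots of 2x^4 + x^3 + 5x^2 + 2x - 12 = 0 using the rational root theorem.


Rational root theorem: possible roots are ±p/q where:
  p divides the constant term (-12): p ∈ {1, 2, 3, 4, 6, 12}
  q divides the leading coefficient (2): q ∈ {1, 2}

All possible rational roots: -12, -6, -4, -3, -2, -3/2, -1, -1/2, 1/2, 1, 3/2, 2, 3, 4, 6, 12

-12, -6, -4, -3, -2, -3/2, -1, -1/2, 1/2, 1, 3/2, 2, 3, 4, 6, 12


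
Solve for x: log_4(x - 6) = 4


Convert to exponential form: x - 6 = 4^4 = 256
x = 256 + 6 = 262
Check: log_4(262 - 6) = log_4(256) = log_4(256) = 4 ✓

x = 262


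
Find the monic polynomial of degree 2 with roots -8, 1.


A monic polynomial with roots -8, 1 is:
p(x) = (x + 8)(x - 1)
After multiplying by (x + 8): x + 8
After multiplying by (x - 1): x^2 + 7x - 8

x^2 + 7x - 8


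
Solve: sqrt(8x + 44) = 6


Square both sides: 8x + 44 = 6^2 = 36
8x = 36 - 44 = -8
x = -1
Check: sqrt(8*(-1) + 44) = sqrt(36) = 6 ✓

x = -1


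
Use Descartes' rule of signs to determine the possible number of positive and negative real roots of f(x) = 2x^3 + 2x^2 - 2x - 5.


Descartes' rule of signs:

For positive roots, count sign changes in f(x) = 2x^3 + 2x^2 - 2x - 5:
Signs of coefficients: +, +, -, -
Number of sign changes: 1
Possible positive real roots: 1

For negative roots, examine f(-x) = -2x^3 + 2x^2 + 2x - 5:
Signs of coefficients: -, +, +, -
Number of sign changes: 2
Possible negative real roots: 2, 0

Positive roots: 1; Negative roots: 2 or 0


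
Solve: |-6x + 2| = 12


An absolute value equation |expr| = 12 gives two cases:
Case 1: -6x + 2 = 12
  -6x = 10, so x = -5/3
Case 2: -6x + 2 = -12
  -6x = -14, so x = 7/3

x = -5/3, x = 7/3


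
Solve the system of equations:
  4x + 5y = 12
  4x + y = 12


Using Cramer's rule:
Determinant D = (4)(1) - (4)(5) = 4 - 20 = -16
Dx = (12)(1) - (12)(5) = 12 - 60 = -48
Dy = (4)(12) - (4)(12) = 48 - 48 = 0
x = Dx/D = -48/-16 = 3
y = Dy/D = 0/-16 = 0

x = 3, y = 0


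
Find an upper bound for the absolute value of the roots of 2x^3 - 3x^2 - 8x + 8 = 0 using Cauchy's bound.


Cauchy's bound: all roots r satisfy |r| <= 1 + max(|a_i/a_n|) for i = 0,...,n-1
where a_n is the leading coefficient.

Coefficients: [2, -3, -8, 8]
Leading coefficient a_n = 2
Ratios |a_i/a_n|: 3/2, 4, 4
Maximum ratio: 4
Cauchy's bound: |r| <= 1 + 4 = 5

Upper bound = 5


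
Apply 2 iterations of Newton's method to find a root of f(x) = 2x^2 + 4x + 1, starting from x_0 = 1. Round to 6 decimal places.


Newton's method: x_(n+1) = x_n - f(x_n)/f'(x_n)
f(x) = 2x^2 + 4x + 1
f'(x) = 4x + 4

Iteration 1:
  f(1.000000) = 7.000000
  f'(1.000000) = 8.000000
  x_1 = 1.000000 - (7.000000)/(8.000000) = 0.125000

Iteration 2:
  f(0.125000) = 1.531250
  f'(0.125000) = 4.500000
  x_2 = 0.125000 - (1.531250)/(4.500000) = -0.215278

x_2 = -0.215278


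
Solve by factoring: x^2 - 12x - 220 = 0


We need two numbers that multiply to -220 and add to -12.
Those numbers are 10 and -22 (since 10 * (-22) = -220 and 10 + (-22) = -12).
So x^2 - 12x - 220 = (x + 10)(x - 22) = 0
Setting each factor to zero: x = -10 or x = 22

x = -10, x = 22


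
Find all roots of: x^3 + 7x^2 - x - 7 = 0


Let p(x) = x^3 + 7x^2 - x - 7. By the rational root theorem (leading coefficient 1), any rational root is an integer divisor of 7: try ±1, ±2, ... in turn.
Test x = 1: value = 0 ✓, so (x - 1) is a factor.
Synthetic division by (x - 1): bring down 1; 1(1) + 7 = 8; 8(1) - 1 = 7; 7(1) - 7 = 0 → quotient x^2 + 8x + 7, remainder 0.
Solve the quadratic x^2 + 8x + 7 = 0: discriminant = 8^2 - 4(1)(7) = 64 - 28 = 36.
sqrt(36) = 6, so x = (-8 ± 6)/2: x = -1 or x = -7.
Collecting all roots found:

x = -7, x = -1, x = 1


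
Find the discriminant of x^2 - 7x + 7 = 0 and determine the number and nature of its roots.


For ax^2 + bx + c = 0, discriminant D = b^2 - 4ac
Here a = 1, b = -7, c = 7
D = (-7)^2 - 4(1)(7) = 49 - 28 = 21

D = 21 > 0 but not a perfect square
The equation has 2 distinct real irrational roots.

Discriminant = 21, 2 distinct real irrational roots


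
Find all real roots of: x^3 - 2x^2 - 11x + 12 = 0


Let p(x) = x^3 - 2x^2 - 11x + 12. By the rational root theorem (leading coefficient 1), any rational root is an integer divisor of 12: try ±1, ±2, ... in turn.
Test x = 1: value = 0 ✓, so (x - 1) is a factor.
Synthetic division by (x - 1): bring down 1; 1(1) - 2 = -1; (-1)(1) - 11 = -12; (-12)(1) + 12 = 0 → quotient x^2 - x - 12, remainder 0.
Solve the quadratic x^2 - x - 12 = 0: discriminant = (-1)^2 - 4(1)(-12) = 1 + 48 = 49.
sqrt(49) = 7, so x = (1 ± 7)/2: x = 4 or x = -3.

x = -3, x = 1, x = 4


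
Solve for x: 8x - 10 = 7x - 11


Starting with: 8x - 10 = 7x - 11
Move all x terms to left: (8 - 7)x = -11 + 10
Simplify: x = -1
Divide both sides by 1: x = -1

x = -1


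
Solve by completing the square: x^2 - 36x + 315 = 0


Start: x^2 - 36x + 315 = 0
Move constant: x^2 - 36x = -315
Half of -36 is -18, squared is 324
Add 324 to both sides: x^2 - 36x + 324 = 9
(x - 18)^2 = 9
x - 18 = ±3
x = 18 + 3 = 21 or x = 18 - 3 = 15

x = 15, x = 21


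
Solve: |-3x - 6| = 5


An absolute value equation |expr| = 5 gives two cases:
Case 1: -3x - 6 = 5
  -3x = 11, so x = -11/3
Case 2: -3x - 6 = -5
  -3x = 1, so x = -1/3

x = -11/3, x = -1/3


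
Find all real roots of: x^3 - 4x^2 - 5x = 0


The constant term is 0, so x = 0 is a root. Factor out x:
  x(x^2 - 4x - 5) = 0
Solve the quadratic x^2 - 4x - 5 = 0: discriminant = (-4)^2 - 4(1)(-5) = 16 + 20 = 36.
sqrt(36) = 6, so x = (4 ± 6)/2: x = 5 or x = -1.

x = -1, x = 0, x = 5


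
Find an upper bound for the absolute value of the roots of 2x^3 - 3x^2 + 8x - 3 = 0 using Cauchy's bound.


Cauchy's bound: all roots r satisfy |r| <= 1 + max(|a_i/a_n|) for i = 0,...,n-1
where a_n is the leading coefficient.

Coefficients: [2, -3, 8, -3]
Leading coefficient a_n = 2
Ratios |a_i/a_n|: 3/2, 4, 3/2
Maximum ratio: 4
Cauchy's bound: |r| <= 1 + 4 = 5

Upper bound = 5


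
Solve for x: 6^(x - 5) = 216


Express both sides with the same base.
216 = 6^3
Since the bases match, equate exponents: x - 5 = 3
So x = 3 - (-5) = 8

x = 8


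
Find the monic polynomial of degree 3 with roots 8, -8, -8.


A monic polynomial with roots 8, -8, -8 is:
p(x) = (x - 8)(x + 8)(x + 8)
After multiplying by (x - 8): x - 8
After multiplying by (x + 8): x^2 - 64
After multiplying by (x + 8): x^3 + 8x^2 - 64x - 512

x^3 + 8x^2 - 64x - 512


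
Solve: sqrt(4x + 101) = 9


Square both sides: 4x + 101 = 9^2 = 81
4x = 81 - 101 = -20
x = -5
Check: sqrt(4*(-5) + 101) = sqrt(81) = 9 ✓

x = -5


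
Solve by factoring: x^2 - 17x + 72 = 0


We need two numbers that multiply to 72 and add to -17.
Those numbers are -8 and -9 (since (-8) * (-9) = 72 and (-8) + (-9) = -17).
So x^2 - 17x + 72 = (x - 8)(x - 9) = 0
Setting each factor to zero: x = 8 or x = 9

x = 8, x = 9


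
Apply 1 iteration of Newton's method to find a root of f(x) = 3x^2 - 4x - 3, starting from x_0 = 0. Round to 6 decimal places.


Newton's method: x_(n+1) = x_n - f(x_n)/f'(x_n)
f(x) = 3x^2 - 4x - 3
f'(x) = 6x - 4

Iteration 1:
  f(0.000000) = -3.000000
  f'(0.000000) = -4.000000
  x_1 = 0.000000 - (-3.000000)/(-4.000000) = -0.750000

x_1 = -0.750000


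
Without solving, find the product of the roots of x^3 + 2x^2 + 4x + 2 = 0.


By Vieta's formulas for x^3 + bx^2 + cx + d = 0:
  r1 + r2 + r3 = -b/a = -2
  r1*r2 + r1*r3 + r2*r3 = c/a = 4
  r1*r2*r3 = -d/a = -2


Product = -2


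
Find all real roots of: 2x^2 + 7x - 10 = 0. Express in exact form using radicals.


Using the quadratic formula: x = (-b ± sqrt(b^2 - 4ac)) / (2a)
Here a = 2, b = 7, c = -10
Discriminant = b^2 - 4ac = 7^2 - 4(2)(-10) = 49 + 80 = 129
Since discriminant = 129 > 0, there are two real roots.
x = (-7 ± sqrt(129)) / 4
Numerically: x ≈ 1.0895 or x ≈ -4.5895

x = (-7 + sqrt(129)) / 4 or x = (-7 - sqrt(129)) / 4


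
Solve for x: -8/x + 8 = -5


Subtract 8 from both sides: -8/x = -13
Multiply both sides by x: -8 = -13 * x
Divide by -13: x = 8/13

x = 8/13


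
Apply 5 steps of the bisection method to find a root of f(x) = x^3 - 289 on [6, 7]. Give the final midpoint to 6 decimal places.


f(x) = x^3 - 289
f(6) = -73 < 0
f(7) = 54 > 0

Step 1: midpoint = (6.000000 + 7.000000)/2 = 6.500000
  f(6.500000) = -14.375000
  f(mid) < 0, so root is in [6.500000, 7.000000]

Step 2: midpoint = (6.500000 + 7.000000)/2 = 6.750000
  f(6.750000) = 18.546875
  f(mid) > 0, so root is in [6.500000, 6.750000]

Step 3: midpoint = (6.500000 + 6.750000)/2 = 6.625000
  f(6.625000) = 1.775391
  f(mid) > 0, so root is in [6.500000, 6.625000]

Step 4: midpoint = (6.500000 + 6.625000)/2 = 6.562500
  f(6.562500) = -6.376709
  f(mid) < 0, so root is in [6.562500, 6.625000]

Step 5: midpoint = (6.562500 + 6.625000)/2 = 6.593750
  f(6.593750) = -2.319977
  f(mid) < 0, so root is in [6.593750, 6.625000]

midpoint = 6.593750


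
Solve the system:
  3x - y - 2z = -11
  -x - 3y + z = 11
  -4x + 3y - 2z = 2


Using Cramer's rule. Expand each determinant along the first row.
D  = 3*[(-3)*(-2) - 1*3] - (-1)*[(-1)*(-2) - 1*(-4)] + (-2)*[(-1)*3 - (-3)*(-4)]
  = 3*(3) - (-1)*(6) + (-2)*(-15) = 45
Dx = (-11)*[(-3)*(-2) - 1*3] - (-1)*[11*(-2) - 1*2] + (-2)*[11*3 - (-3)*2]
  = (-11)*(3) - (-1)*(-24) + (-2)*(39) = -135
Dy = 3*[11*(-2) - 1*2] - (-11)*[(-1)*(-2) - 1*(-4)] + (-2)*[(-1)*2 - 11*(-4)]
  = 3*(-24) - (-11)*(6) + (-2)*(42) = -90
Dz = 3*[(-3)*2 - 11*3] - (-1)*[(-1)*2 - 11*(-4)] + (-11)*[(-1)*3 - (-3)*(-4)]
  = 3*(-39) - (-1)*(42) + (-11)*(-15) = 90
x = Dx/D = -135/45 = -3, y = Dy/D = -90/45 = -2, z = Dz/D = 90/45 = 2
Check eq1: (3)(-3) + (-1)(-2) + (-2)(2) = -11 = -11 ✓
Check eq2: (-1)(-3) + (-3)(-2) + (1)(2) = 11 = 11 ✓
Check eq3: (-4)(-3) + (3)(-2) + (-2)(2) = 2 = 2 ✓

x = -3, y = -2, z = 2


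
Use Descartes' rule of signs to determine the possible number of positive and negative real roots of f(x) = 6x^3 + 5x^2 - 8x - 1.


Descartes' rule of signs:

For positive roots, count sign changes in f(x) = 6x^3 + 5x^2 - 8x - 1:
Signs of coefficients: +, +, -, -
Number of sign changes: 1
Possible positive real roots: 1

For negative roots, examine f(-x) = -6x^3 + 5x^2 + 8x - 1:
Signs of coefficients: -, +, +, -
Number of sign changes: 2
Possible negative real roots: 2, 0

Positive roots: 1; Negative roots: 2 or 0


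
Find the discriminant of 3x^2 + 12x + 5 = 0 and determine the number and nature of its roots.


For ax^2 + bx + c = 0, discriminant D = b^2 - 4ac
Here a = 3, b = 12, c = 5
D = (12)^2 - 4(3)(5) = 144 - 60 = 84

D = 84 > 0 but not a perfect square
The equation has 2 distinct real irrational roots.

Discriminant = 84, 2 distinct real irrational roots


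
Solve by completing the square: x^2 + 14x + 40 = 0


Start: x^2 + 14x + 40 = 0
Move constant: x^2 + 14x = -40
Half of 14 is 7, squared is 49
Add 49 to both sides: x^2 + 14x + 49 = 9
(x + 7)^2 = 9
x + 7 = ±3
x = -7 + 3 = -4 or x = -7 - 3 = -10

x = -10, x = -4


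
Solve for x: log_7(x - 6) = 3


Convert to exponential form: x - 6 = 7^3 = 343
x = 343 + 6 = 349
Check: log_7(349 - 6) = log_7(343) = log_7(343) = 3 ✓

x = 349


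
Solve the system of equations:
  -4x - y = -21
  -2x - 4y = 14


Using Cramer's rule:
Determinant D = (-4)(-4) - (-2)(-1) = 16 - 2 = 14
Dx = (-21)(-4) - (14)(-1) = 84 + 14 = 98
Dy = (-4)(14) - (-2)(-21) = -56 - 42 = -98
x = Dx/D = 98/14 = 7
y = Dy/D = -98/14 = -7

x = 7, y = -7


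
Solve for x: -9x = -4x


Starting with: -9x = -4x
Move all x terms to left: (-9 + 4)x = 0 - 0
Simplify: -5x = 0
Divide both sides by -5: x = 0

x = 0


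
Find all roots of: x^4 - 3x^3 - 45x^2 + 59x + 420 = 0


Let p(x) = x^4 - 3x^3 - 45x^2 + 59x + 420. By the rational root theorem (leading coefficient 1), any rational root is an integer divisor of 420: try ±1, ±2, ... in turn.
Test x = 1: value = 432 ≠ 0.
Test x = -1: value = 320 ≠ 0.
Test x = 2: value = 350 ≠ 0.
Test x = -2: value = 162 ≠ 0.
Test x = 3: value = 192 ≠ 0.
Test x = -3: value = 0 ✓, so (x + 3) is a factor.
Synthetic division by (x + 3): bring down 1; 1(-3) - 3 = -6; (-6)(-3) - 45 = -27; (-27)(-3) + 59 = 140; 140(-3) + 420 = 0 → quotient x^3 - 6x^2 - 27x + 140, remainder 0.
Continue with the quotient x^3 - 6x^2 - 27x + 140 (candidates must divide 140).
Test x = 4: value = 0 ✓, so (x - 4) is a factor.
Synthetic division by (x - 4): bring down 1; 1(4) - 6 = -2; (-2)(4) - 27 = -35; (-35)(4) + 140 = 0 → quotient x^2 - 2x - 35, remainder 0.
Solve the quadratic x^2 - 2x - 35 = 0: discriminant = (-2)^2 - 4(1)(-35) = 4 + 140 = 144.
sqrt(144) = 12, so x = (2 ± 12)/2: x = 7 or x = -5.
Collecting all roots found:

x = -5, x = -3, x = 4, x = 7


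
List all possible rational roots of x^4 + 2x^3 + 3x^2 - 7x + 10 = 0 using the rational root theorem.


Rational root theorem: possible roots are ±p/q where:
  p divides the constant term (10): p ∈ {1, 2, 5, 10}
  q divides the leading coefficient (1): q ∈ {1}

All possible rational roots: -10, -5, -2, -1, 1, 2, 5, 10

-10, -5, -2, -1, 1, 2, 5, 10


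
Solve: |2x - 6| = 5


An absolute value equation |expr| = 5 gives two cases:
Case 1: 2x - 6 = 5
  2x = 11, so x = 11/2
Case 2: 2x - 6 = -5
  2x = 1, so x = 1/2

x = 1/2, x = 11/2


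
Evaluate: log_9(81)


We need the exponent such that 9^? = 81
9^2 = 81
Therefore log_9(81) = 2

2


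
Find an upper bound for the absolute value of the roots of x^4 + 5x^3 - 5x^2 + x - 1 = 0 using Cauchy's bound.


Cauchy's bound: all roots r satisfy |r| <= 1 + max(|a_i/a_n|) for i = 0,...,n-1
where a_n is the leading coefficient.

Coefficients: [1, 5, -5, 1, -1]
Leading coefficient a_n = 1
Ratios |a_i/a_n|: 5, 5, 1, 1
Maximum ratio: 5
Cauchy's bound: |r| <= 1 + 5 = 6

Upper bound = 6


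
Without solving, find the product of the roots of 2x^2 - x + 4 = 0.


By Vieta's formulas for ax^2 + bx + c = 0:
  Sum of roots = -b/a
  Product of roots = c/a

Here a = 2, b = -1, c = 4
Sum = -(-1)/2 = 1/2
Product = 4/2 = 2

Product = 2


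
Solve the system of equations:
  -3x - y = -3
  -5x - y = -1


Using Cramer's rule:
Determinant D = (-3)(-1) - (-5)(-1) = 3 - 5 = -2
Dx = (-3)(-1) - (-1)(-1) = 3 - 1 = 2
Dy = (-3)(-1) - (-5)(-3) = 3 - 15 = -12
x = Dx/D = 2/-2 = -1
y = Dy/D = -12/-2 = 6

x = -1, y = 6


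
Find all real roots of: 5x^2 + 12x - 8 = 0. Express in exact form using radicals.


Using the quadratic formula: x = (-b ± sqrt(b^2 - 4ac)) / (2a)
Here a = 5, b = 12, c = -8
Discriminant = b^2 - 4ac = 12^2 - 4(5)(-8) = 144 + 160 = 304
Since discriminant = 304 > 0, there are two real roots.
x = (-12 ± 4*sqrt(19)) / 10
Simplifying: x = (-6 ± 2*sqrt(19)) / 5
Numerically: x ≈ 0.5436 or x ≈ -2.9436

x = (-6 + 2*sqrt(19)) / 5 or x = (-6 - 2*sqrt(19)) / 5


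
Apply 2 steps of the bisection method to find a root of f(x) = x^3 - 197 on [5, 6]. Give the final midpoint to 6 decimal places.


f(x) = x^3 - 197
f(5) = -72 < 0
f(6) = 19 > 0

Step 1: midpoint = (5.000000 + 6.000000)/2 = 5.500000
  f(5.500000) = -30.625000
  f(mid) < 0, so root is in [5.500000, 6.000000]

Step 2: midpoint = (5.500000 + 6.000000)/2 = 5.750000
  f(5.750000) = -6.890625
  f(mid) < 0, so root is in [5.750000, 6.000000]

midpoint = 5.750000


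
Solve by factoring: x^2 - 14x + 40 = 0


We need two numbers that multiply to 40 and add to -14.
Those numbers are -10 and -4 (since (-10) * (-4) = 40 and (-10) + (-4) = -14).
So x^2 - 14x + 40 = (x - 10)(x - 4) = 0
Setting each factor to zero: x = 10 or x = 4

x = 4, x = 10


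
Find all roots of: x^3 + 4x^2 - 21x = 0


The constant term is 0, so x = 0 is a root. Factor out x:
  x^2 + 4x - 21 = 0
Solve the quadratic x^2 + 4x - 21 = 0: discriminant = 4^2 - 4(1)(-21) = 16 + 84 = 100.
sqrt(100) = 10, so x = (-4 ± 10)/2: x = 3 or x = -7.
Collecting all roots found:

x = -7, x = 0, x = 3


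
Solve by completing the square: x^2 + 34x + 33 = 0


Start: x^2 + 34x + 33 = 0
Move constant: x^2 + 34x = -33
Half of 34 is 17, squared is 289
Add 289 to both sides: x^2 + 34x + 289 = 256
(x + 17)^2 = 256
x + 17 = ±16
x = -17 + 16 = -1 or x = -17 - 16 = -33

x = -33, x = -1


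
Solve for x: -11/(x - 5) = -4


Multiply both sides by (x - 5): -11 = -4(x - 5)
Distribute: -11 = -4x + 20
-4x = -11 - 20 = -31
x = 31/4

x = 31/4


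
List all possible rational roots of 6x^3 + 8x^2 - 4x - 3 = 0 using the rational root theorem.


Rational root theorem: possible roots are ±p/q where:
  p divides the constant term (-3): p ∈ {1, 3}
  q divides the leading coefficient (6): q ∈ {1, 2, 3, 6}

All possible rational roots: -3, -3/2, -1, -1/2, -1/3, -1/6, 1/6, 1/3, 1/2, 1, 3/2, 3

-3, -3/2, -1, -1/2, -1/3, -1/6, 1/6, 1/3, 1/2, 1, 3/2, 3


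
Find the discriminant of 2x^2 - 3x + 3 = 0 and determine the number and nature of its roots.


For ax^2 + bx + c = 0, discriminant D = b^2 - 4ac
Here a = 2, b = -3, c = 3
D = (-3)^2 - 4(2)(3) = 9 - 24 = -15

D = -15 < 0
The equation has no real roots (2 complex conjugate roots).

Discriminant = -15, no real roots (2 complex conjugate roots)


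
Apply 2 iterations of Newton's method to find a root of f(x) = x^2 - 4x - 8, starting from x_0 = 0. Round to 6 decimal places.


Newton's method: x_(n+1) = x_n - f(x_n)/f'(x_n)
f(x) = x^2 - 4x - 8
f'(x) = 2x - 4

Iteration 1:
  f(0.000000) = -8.000000
  f'(0.000000) = -4.000000
  x_1 = 0.000000 - (-8.000000)/(-4.000000) = -2.000000

Iteration 2:
  f(-2.000000) = 4.000000
  f'(-2.000000) = -8.000000
  x_2 = -2.000000 - (4.000000)/(-8.000000) = -1.500000

x_2 = -1.500000


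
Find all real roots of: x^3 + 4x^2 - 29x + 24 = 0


Let p(x) = x^3 + 4x^2 - 29x + 24. By the rational root theorem (leading coefficient 1), any rational root is an integer divisor of 24: try ±1, ±2, ... in turn.
Test x = 1: value = 0 ✓, so (x - 1) is a factor.
Synthetic division by (x - 1): bring down 1; 1(1) + 4 = 5; 5(1) - 29 = -24; (-24)(1) + 24 = 0 → quotient x^2 + 5x - 24, remainder 0.
Solve the quadratic x^2 + 5x - 24 = 0: discriminant = 5^2 - 4(1)(-24) = 25 + 96 = 121.
sqrt(121) = 11, so x = (-5 ± 11)/2: x = 3 or x = -8.

x = -8, x = 1, x = 3


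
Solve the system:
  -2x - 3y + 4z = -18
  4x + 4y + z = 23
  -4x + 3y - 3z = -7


Using Cramer's rule. Expand each determinant along the first row.
D  = (-2)*[4*(-3) - 1*3] - (-3)*[4*(-3) - 1*(-4)] + 4*[4*3 - 4*(-4)]
  = (-2)*(-15) - (-3)*(-8) + 4*(28) = 118
Dx = (-18)*[4*(-3) - 1*3] - (-3)*[23*(-3) - 1*(-7)] + 4*[23*3 - 4*(-7)]
  = (-18)*(-15) - (-3)*(-62) + 4*(97) = 472
Dy = (-2)*[23*(-3) - 1*(-7)] - (-18)*[4*(-3) - 1*(-4)] + 4*[4*(-7) - 23*(-4)]
  = (-2)*(-62) - (-18)*(-8) + 4*(64) = 236
Dz = (-2)*[4*(-7) - 23*3] - (-3)*[4*(-7) - 23*(-4)] + (-18)*[4*3 - 4*(-4)]
  = (-2)*(-97) - (-3)*(64) + (-18)*(28) = -118
x = Dx/D = 472/118 = 4, y = Dy/D = 236/118 = 2, z = Dz/D = -118/118 = -1
Check eq1: (-2)(4) + (-3)(2) + (4)(-1) = -18 = -18 ✓
Check eq2: (4)(4) + (4)(2) + (1)(-1) = 23 = 23 ✓
Check eq3: (-4)(4) + (3)(2) + (-3)(-1) = -7 = -7 ✓

x = 4, y = 2, z = -1


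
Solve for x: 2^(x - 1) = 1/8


Express both sides with the same base.
1/8 = 2^(-3)
Since the bases match, equate exponents: x - 1 = -3
So x = -3 - (-1) = -2

x = -2


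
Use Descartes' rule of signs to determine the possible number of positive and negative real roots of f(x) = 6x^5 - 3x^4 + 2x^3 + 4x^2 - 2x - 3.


Descartes' rule of signs:

For positive roots, count sign changes in f(x) = 6x^5 - 3x^4 + 2x^3 + 4x^2 - 2x - 3:
Signs of coefficients: +, -, +, +, -, -
Number of sign changes: 3
Possible positive real roots: 3, 1

For negative roots, examine f(-x) = -6x^5 - 3x^4 - 2x^3 + 4x^2 + 2x - 3:
Signs of coefficients: -, -, -, +, +, -
Number of sign changes: 2
Possible negative real roots: 2, 0

Positive roots: 3 or 1; Negative roots: 2 or 0


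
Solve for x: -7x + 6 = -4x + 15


Starting with: -7x + 6 = -4x + 15
Move all x terms to left: (-7 + 4)x = 15 - 6
Simplify: -3x = 9
Divide both sides by -3: x = -3

x = -3


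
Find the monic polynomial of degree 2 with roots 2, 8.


A monic polynomial with roots 2, 8 is:
p(x) = (x - 2)(x - 8)
After multiplying by (x - 2): x - 2
After multiplying by (x - 8): x^2 - 10x + 16

x^2 - 10x + 16


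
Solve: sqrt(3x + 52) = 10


Square both sides: 3x + 52 = 10^2 = 100
3x = 100 - 52 = 48
x = 16
Check: sqrt(3*16 + 52) = sqrt(100) = 10 ✓

x = 16


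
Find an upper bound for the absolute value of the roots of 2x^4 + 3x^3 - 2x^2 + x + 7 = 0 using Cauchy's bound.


Cauchy's bound: all roots r satisfy |r| <= 1 + max(|a_i/a_n|) for i = 0,...,n-1
where a_n is the leading coefficient.

Coefficients: [2, 3, -2, 1, 7]
Leading coefficient a_n = 2
Ratios |a_i/a_n|: 3/2, 1, 1/2, 7/2
Maximum ratio: 7/2
Cauchy's bound: |r| <= 1 + 7/2 = 9/2

Upper bound = 9/2


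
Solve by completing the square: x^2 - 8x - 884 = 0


Start: x^2 - 8x - 884 = 0
Move constant: x^2 - 8x = 884
Half of -8 is -4, squared is 16
Add 16 to both sides: x^2 - 8x + 16 = 900
(x - 4)^2 = 900
x - 4 = ±30
x = 4 + 30 = 34 or x = 4 - 30 = -26

x = -26, x = 34


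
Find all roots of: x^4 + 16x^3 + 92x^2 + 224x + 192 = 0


Let p(x) = x^4 + 16x^3 + 92x^2 + 224x + 192. By the rational root theorem (leading coefficient 1), any rational root is an integer divisor of 192: try ±1, ±2, ... in turn.
Test x = 1: value = 525 ≠ 0.
Test x = -1: value = 45 ≠ 0.
Test x = 2: value = 1152 ≠ 0.
Test x = -2: value = 0 ✓, so (x + 2) is a factor.
Synthetic division by (x + 2): bring down 1; 1(-2) + 16 = 14; 14(-2) + 92 = 64; 64(-2) + 224 = 96; 96(-2) + 192 = 0 → quotient x^3 + 14x^2 + 64x + 96, remainder 0.
Continue with the quotient x^3 + 14x^2 + 64x + 96 (candidates must divide 96; re-test x = -2 first in case it repeats).
Test x = -2: value = 16 ≠ 0.
Test x = 3: value = 441 ≠ 0.
Test x = -3: value = 3 ≠ 0.
Test x = 4: value = 640 ≠ 0.
Test x = -4: value = 0 ✓, so (x + 4) is a factor.
Synthetic division by (x + 4): bring down 1; 1(-4) + 14 = 10; 10(-4) + 64 = 24; 24(-4) + 96 = 0 → quotient x^2 + 10x + 24, remainder 0.
Solve the quadratic x^2 + 10x + 24 = 0: discriminant = 10^2 - 4(1)(24) = 100 - 96 = 4.
sqrt(4) = 2, so x = (-10 ± 2)/2: x = -4 or x = -6.
Collecting all roots found:

x = -6, x = -4 (multiplicity 2), x = -2


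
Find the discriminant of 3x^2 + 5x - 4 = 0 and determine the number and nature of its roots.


For ax^2 + bx + c = 0, discriminant D = b^2 - 4ac
Here a = 3, b = 5, c = -4
D = (5)^2 - 4(3)(-4) = 25 + 48 = 73

D = 73 > 0 but not a perfect square
The equation has 2 distinct real irrational roots.

Discriminant = 73, 2 distinct real irrational roots


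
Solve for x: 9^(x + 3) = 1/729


Express both sides with the same base.
1/729 = 9^(-3)
Since the bases match, equate exponents: x + 3 = -3
So x = -3 - (3) = -6

x = -6


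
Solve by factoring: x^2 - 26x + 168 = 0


We need two numbers that multiply to 168 and add to -26.
Those numbers are -12 and -14 (since (-12) * (-14) = 168 and (-12) + (-14) = -26).
So x^2 - 26x + 168 = (x - 12)(x - 14) = 0
Setting each factor to zero: x = 12 or x = 14

x = 12, x = 14


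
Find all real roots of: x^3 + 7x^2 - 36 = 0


Let p(x) = x^3 + 7x^2 - 36. By the rational root theorem (leading coefficient 1), any rational root is an integer divisor of 36: try ±1, ±2, ... in turn.
Test x = 1: value = -28 ≠ 0.
Test x = -1: value = -30 ≠ 0.
Test x = 2: value = 0 ✓, so (x - 2) is a factor.
Synthetic division by (x - 2): bring down 1; 1(2) + 7 = 9; 9(2) + 0 = 18; 18(2) - 36 = 0 → quotient x^2 + 9x + 18, remainder 0.
Solve the quadratic x^2 + 9x + 18 = 0: discriminant = 9^2 - 4(1)(18) = 81 - 72 = 9.
sqrt(9) = 3, so x = (-9 ± 3)/2: x = -3 or x = -6.

x = -6, x = -3, x = 2


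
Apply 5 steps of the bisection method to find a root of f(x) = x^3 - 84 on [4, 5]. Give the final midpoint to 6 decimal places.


f(x) = x^3 - 84
f(4) = -20 < 0
f(5) = 41 > 0

Step 1: midpoint = (4.000000 + 5.000000)/2 = 4.500000
  f(4.500000) = 7.125000
  f(mid) > 0, so root is in [4.000000, 4.500000]

Step 2: midpoint = (4.000000 + 4.500000)/2 = 4.250000
  f(4.250000) = -7.234375
  f(mid) < 0, so root is in [4.250000, 4.500000]

Step 3: midpoint = (4.250000 + 4.500000)/2 = 4.375000
  f(4.375000) = -0.259766
  f(mid) < 0, so root is in [4.375000, 4.500000]

Step 4: midpoint = (4.375000 + 4.500000)/2 = 4.437500
  f(4.437500) = 3.380615
  f(mid) > 0, so root is in [4.375000, 4.437500]

Step 5: midpoint = (4.375000 + 4.437500)/2 = 4.406250
  f(4.406250) = 1.547516
  f(mid) > 0, so root is in [4.375000, 4.406250]

midpoint = 4.406250


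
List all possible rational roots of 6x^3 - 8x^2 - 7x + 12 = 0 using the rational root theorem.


Rational root theorem: possible roots are ±p/q where:
  p divides the constant term (12): p ∈ {1, 2, 3, 4, 6, 12}
  q divides the leading coefficient (6): q ∈ {1, 2, 3, 6}

All possible rational roots: -12, -6, -4, -3, -2, -3/2, -4/3, -1, -2/3, -1/2, -1/3, -1/6, 1/6, 1/3, 1/2, 2/3, 1, 4/3, 3/2, 2, 3, 4, 6, 12

-12, -6, -4, -3, -2, -3/2, -4/3, -1, -2/3, -1/2, -1/3, -1/6, 1/6, 1/3, 1/2, 2/3, 1, 4/3, 3/2, 2, 3, 4, 6, 12
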